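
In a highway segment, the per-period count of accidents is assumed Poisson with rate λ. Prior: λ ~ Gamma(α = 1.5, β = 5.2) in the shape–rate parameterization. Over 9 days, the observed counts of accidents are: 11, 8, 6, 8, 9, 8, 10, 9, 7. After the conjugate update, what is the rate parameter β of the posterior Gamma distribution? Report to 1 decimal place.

14.2

With a Gamma(shape α, rate β) prior, the Poisson likelihood is conjugate: the posterior is Gamma(α + ΣXᵢ, β + n).
Sum of counts S = 76 over n = 9 days.
Posterior: Gamma(α+S, β+n) = Gamma(1.5+76, 5.2+9) = Gamma(77.5, 14.2).
Posterior β = 14.2.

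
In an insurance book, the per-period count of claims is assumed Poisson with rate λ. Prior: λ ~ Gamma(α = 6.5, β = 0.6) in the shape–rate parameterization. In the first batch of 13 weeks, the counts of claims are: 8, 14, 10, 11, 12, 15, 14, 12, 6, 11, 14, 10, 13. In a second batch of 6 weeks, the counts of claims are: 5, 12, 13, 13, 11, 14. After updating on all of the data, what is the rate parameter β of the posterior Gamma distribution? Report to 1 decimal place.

19.6

With a Gamma(shape α, rate β) prior, the Poisson likelihood is conjugate: the posterior is Gamma(α + ΣXᵢ, β + n).
Batch 1: sum of counts S = 150 over n = 13 weeks.
After batch 1: Gamma(α+S, β+n) = Gamma(6.5+150, 0.6+13) = Gamma(156.5, 13.6).
Batch 2: sum of counts S = 68 over n = 6 weeks.
After batch 2: Gamma(α+S, β+n) = Gamma(156.5+68, 13.6+6) = Gamma(224.5, 19.6).
Posterior β = 19.6.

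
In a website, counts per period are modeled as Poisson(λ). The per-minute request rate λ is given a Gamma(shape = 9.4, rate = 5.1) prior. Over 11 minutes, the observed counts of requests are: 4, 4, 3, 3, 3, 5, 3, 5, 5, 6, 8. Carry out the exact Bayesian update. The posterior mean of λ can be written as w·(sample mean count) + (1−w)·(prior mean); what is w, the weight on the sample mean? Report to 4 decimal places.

With a Gamma(shape α, rate β) prior, the Poisson likelihood is conjugate: the posterior is Gamma(α + ΣXᵢ, β + n).
Posterior mean = (α₀+S)/(β₀+n) = [n/(β₀+n)]·(S/n) + [β₀/(β₀+n)]·(α₀/β₀), so only n and β₀ enter the weight.
Weight on data w = n/(β₀+n) = 11/(5.1+11) = 11/16.1 = 0.6832.

0.6832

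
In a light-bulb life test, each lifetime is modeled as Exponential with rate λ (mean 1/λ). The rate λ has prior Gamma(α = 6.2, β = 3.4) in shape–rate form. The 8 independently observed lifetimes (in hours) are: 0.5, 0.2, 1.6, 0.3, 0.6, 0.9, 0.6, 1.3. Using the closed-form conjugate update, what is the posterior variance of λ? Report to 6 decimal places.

0.160706

With a Gamma(shape α, rate β) prior on the exponential rate λ, the posterior after n observations with total T = Σxᵢ is Gamma(α+n, β+T).
Sum of observations T = 6.0 hours; n = 8.
Posterior: Gamma(6.2+8, 3.4+6.0) = Gamma(14.2, 9.4).
Var = α/β² = 0.160706.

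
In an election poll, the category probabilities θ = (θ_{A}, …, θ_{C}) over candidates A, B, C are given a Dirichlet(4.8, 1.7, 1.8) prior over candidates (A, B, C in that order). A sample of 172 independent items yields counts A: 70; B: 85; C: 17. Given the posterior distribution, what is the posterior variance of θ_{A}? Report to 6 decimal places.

The Dirichlet prior is conjugate to the Multinomial likelihood: each posterior αⱼ = prior αⱼ + observed count nⱼ.
Posterior concentration: (74.8, 86.7, 18.8), total = 180.3.
Var[θ_j] = α_j(Σα−α_j)/((Σα)²(Σα+1)) = 74.8·105.5/(180.3²·181.3) = 0.001339.

0.001339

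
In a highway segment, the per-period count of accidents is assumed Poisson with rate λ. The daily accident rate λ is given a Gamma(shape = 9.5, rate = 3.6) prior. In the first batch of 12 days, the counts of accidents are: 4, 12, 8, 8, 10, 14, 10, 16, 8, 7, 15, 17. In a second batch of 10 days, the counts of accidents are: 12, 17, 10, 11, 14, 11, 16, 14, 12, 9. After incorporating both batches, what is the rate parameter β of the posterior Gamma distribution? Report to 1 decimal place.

25.6

With a Gamma(shape α, rate β) prior, the Poisson likelihood is conjugate: the posterior is Gamma(α + ΣXᵢ, β + n).
Batch 1: sum of counts S = 129 over n = 12 days.
After batch 1: Gamma(α+S, β+n) = Gamma(9.5+129, 3.6+12) = Gamma(138.5, 15.6).
Batch 2: sum of counts S = 126 over n = 10 days.
After batch 2: Gamma(α+S, β+n) = Gamma(138.5+126, 15.6+10) = Gamma(264.5, 25.6).
Posterior β = 25.6.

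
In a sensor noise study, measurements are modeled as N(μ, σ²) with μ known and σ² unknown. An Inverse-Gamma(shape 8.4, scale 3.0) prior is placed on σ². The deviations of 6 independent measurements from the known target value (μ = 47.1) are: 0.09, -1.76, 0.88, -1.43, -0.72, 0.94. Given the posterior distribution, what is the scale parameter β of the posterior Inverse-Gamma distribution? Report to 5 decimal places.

6.66350

With known mean μ and an Inverse-Gamma(α, β) prior on σ², the Normal likelihood is conjugate: posterior is Inv-Gamma(α + n/2, β + Σ(xᵢ−μ)²/2).
Σ(xᵢ−μ)² = (0.09)² + (-1.76)² + (0.88)² + (-1.43)² + (-0.72)² + (0.94)² = 7.3270.
Posterior: Inv-Gamma(8.4 + 6/2, 3.0 + 7.3270/2) = Inv-Gamma(11.40, 6.66350).
Posterior β = 6.66350.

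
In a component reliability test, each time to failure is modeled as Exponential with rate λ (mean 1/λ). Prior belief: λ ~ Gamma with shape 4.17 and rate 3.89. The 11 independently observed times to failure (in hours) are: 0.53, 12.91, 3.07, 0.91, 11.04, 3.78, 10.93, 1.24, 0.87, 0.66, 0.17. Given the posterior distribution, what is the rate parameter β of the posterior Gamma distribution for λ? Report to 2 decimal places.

50.00

With a Gamma(shape α, rate β) prior on the exponential rate λ, the posterior after n observations with total T = Σxᵢ is Gamma(α+n, β+T).
Sum of observations T = 46.11 hours; n = 11.
Posterior: Gamma(4.17+11, 3.89+46.11) = Gamma(15.17, 50.00).
Posterior β = 50.00.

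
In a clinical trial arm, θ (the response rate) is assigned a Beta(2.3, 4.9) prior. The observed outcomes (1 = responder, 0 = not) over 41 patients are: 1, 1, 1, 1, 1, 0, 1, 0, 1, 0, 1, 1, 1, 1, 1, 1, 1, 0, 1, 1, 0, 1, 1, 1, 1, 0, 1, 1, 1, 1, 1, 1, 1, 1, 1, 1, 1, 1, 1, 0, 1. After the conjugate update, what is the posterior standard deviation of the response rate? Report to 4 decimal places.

0.0615

The Beta prior is conjugate to a Binomial/Bernoulli likelihood; the update adds successes to α and failures to β.
Posterior: Beta(α+k, β+n−k) = Beta(2.3+34, 4.9+7) = Beta(36.3, 11.9).
Var = αβ/((α+β)²(α+β+1)) = 36.3·11.9/(48.2²·49.2) = 0.00377915; SD = √0.00377915 = 0.0615.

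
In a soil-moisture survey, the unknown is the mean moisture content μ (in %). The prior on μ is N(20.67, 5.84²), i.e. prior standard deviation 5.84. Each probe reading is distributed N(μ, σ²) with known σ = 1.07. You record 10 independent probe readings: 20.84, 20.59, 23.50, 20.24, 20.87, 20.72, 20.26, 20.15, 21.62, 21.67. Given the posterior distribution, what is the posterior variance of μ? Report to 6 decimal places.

For Normal data with known variance σ², a Normal(μ₀, σ₀²) prior on μ is conjugate. Posterior precision = 1/σ₀² + n/σ²; posterior mean is the precision-weighted average of μ₀ and x̄.
σ₀² = 5.84² = 34.1056, σ² = 1.07² = 1.1449; σ² + n·σ₀² = 1.1449 + 10·34.1056 = 342.2009.
Posterior precision = 1/σ₀² + n/σ² = 1/34.1056 + 10/1.1449 = (σ² + n·σ₀²)/(σ₀²σ²) = 342.2009/(34.1056·1.1449); posterior variance σₙ² = σ₀²σ²/(σ² + n·σ₀²) = 34.1056·1.1449/342.2009 = 0.114107.

0.114107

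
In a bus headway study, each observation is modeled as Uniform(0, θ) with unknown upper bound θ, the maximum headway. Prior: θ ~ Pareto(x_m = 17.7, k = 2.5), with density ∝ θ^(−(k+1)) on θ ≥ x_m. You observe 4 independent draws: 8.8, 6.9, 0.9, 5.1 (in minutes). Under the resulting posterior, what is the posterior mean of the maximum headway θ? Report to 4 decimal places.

20.9182

A Pareto(scale x_m, shape k) prior on the upper bound θ of Uniform(0, θ) is conjugate: posterior is Pareto(max(x_m, max xᵢ), k + n).
Sample maximum = 8.8; prior scale x_m = 17.7 → posterior scale = max = 17.7.
Posterior shape = 2.5 + 4 = 6.5.
E[θ|data] = k·x_m/(k−1) = 6.5·17.7/5.5 = 20.9182.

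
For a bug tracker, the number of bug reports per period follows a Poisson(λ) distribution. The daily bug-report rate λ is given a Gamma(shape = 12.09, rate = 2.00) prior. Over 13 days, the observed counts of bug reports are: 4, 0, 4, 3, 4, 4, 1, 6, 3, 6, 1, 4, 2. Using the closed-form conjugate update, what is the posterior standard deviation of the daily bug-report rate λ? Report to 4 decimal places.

0.4903

With a Gamma(shape α, rate β) prior, the Poisson likelihood is conjugate: the posterior is Gamma(α + ΣXᵢ, β + n).
Sum of counts S = 42 over n = 13 days.
Posterior: Gamma(α+S, β+n) = Gamma(12.09+42, 2.00+13) = Gamma(54.09, 15.00).
SD = √α/β = √54.09/15.00 = 0.4903.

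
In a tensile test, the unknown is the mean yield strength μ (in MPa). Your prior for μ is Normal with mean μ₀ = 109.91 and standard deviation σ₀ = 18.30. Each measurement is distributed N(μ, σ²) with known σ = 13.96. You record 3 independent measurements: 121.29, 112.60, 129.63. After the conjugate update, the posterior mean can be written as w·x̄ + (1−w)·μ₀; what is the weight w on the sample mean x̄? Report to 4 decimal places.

0.8375

For Normal data with known variance σ², a Normal(μ₀, σ₀²) prior on μ is conjugate. Posterior precision = 1/σ₀² + n/σ²; posterior mean is the precision-weighted average of μ₀ and x̄.
σ₀² = 18.30² = 334.89, σ² = 13.96² = 194.8816. Prior precision 1/σ₀² = 1/334.89; data precision n/σ² = 3/194.8816.
w = (n/σ²)/(1/σ₀² + n/σ²) = n·σ₀²/(σ² + n·σ₀²) = 3·334.89/(194.8816 + 3·334.89) = 1004.67/1199.5516 = 0.8375.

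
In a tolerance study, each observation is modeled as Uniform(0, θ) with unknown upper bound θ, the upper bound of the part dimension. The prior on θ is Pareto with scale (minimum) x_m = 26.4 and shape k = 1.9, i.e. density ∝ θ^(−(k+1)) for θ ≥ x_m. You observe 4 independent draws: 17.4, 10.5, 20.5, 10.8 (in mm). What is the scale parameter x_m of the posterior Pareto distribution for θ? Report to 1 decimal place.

A Pareto(scale x_m, shape k) prior on the upper bound θ of Uniform(0, θ) is conjugate: posterior is Pareto(max(x_m, max xᵢ), k + n).
Sample maximum = 20.5; prior scale x_m = 26.4 → posterior scale = max = 26.4.
Posterior shape = 1.9 + 4 = 5.9.
Posterior scale x_m = 26.4.

26.4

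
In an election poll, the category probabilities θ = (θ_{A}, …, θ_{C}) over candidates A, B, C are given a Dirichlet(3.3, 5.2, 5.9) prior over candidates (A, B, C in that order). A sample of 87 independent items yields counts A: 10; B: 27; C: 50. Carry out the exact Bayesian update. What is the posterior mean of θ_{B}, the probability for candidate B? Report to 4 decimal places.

The Dirichlet prior is conjugate to the Multinomial likelihood: each posterior αⱼ = prior αⱼ + observed count nⱼ.
Posterior concentration: (13.3, 32.2, 55.9), total = 101.4.
E[θ_{B}|data] = α_{B}/Σα = 32.2/101.4 = 0.3176.

0.3176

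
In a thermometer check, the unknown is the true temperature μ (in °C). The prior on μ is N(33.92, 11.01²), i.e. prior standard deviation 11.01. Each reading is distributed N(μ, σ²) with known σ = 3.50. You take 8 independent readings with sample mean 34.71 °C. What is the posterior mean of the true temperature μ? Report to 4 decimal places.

For Normal data with known variance σ², a Normal(μ₀, σ₀²) prior on μ is conjugate. Posterior precision = 1/σ₀² + n/σ²; posterior mean is the precision-weighted average of μ₀ and x̄.
n·x̄ = 8·34.71 = 277.68.
σ₀² = 11.01² = 121.2201, σ² = 3.50² = 12.25; σ² + n·σ₀² = 12.25 + 8·121.2201 = 982.0108.
Posterior mean = (μ₀/σ₀² + n·x̄/σ²)/(1/σ₀² + n/σ²) = (σ²·μ₀ + σ₀²·n·x̄)/(σ² + n·σ₀²) = (12.25·33.92 + 121.2201·277.68)/982.0108 = 34075.917368/982.0108 = 34.7001.

34.7001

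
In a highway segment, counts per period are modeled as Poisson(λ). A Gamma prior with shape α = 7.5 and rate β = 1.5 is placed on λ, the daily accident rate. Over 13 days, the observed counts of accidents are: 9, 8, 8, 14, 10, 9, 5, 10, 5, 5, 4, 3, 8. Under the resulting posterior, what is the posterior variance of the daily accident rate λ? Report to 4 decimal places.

With a Gamma(shape α, rate β) prior, the Poisson likelihood is conjugate: the posterior is Gamma(α + ΣXᵢ, β + n).
Sum of counts S = 98 over n = 13 days.
Posterior: Gamma(α+S, β+n) = Gamma(7.5+98, 1.5+13) = Gamma(105.5, 14.5).
Var = α/β² = 105.5/14.5² = 0.5018.

0.5018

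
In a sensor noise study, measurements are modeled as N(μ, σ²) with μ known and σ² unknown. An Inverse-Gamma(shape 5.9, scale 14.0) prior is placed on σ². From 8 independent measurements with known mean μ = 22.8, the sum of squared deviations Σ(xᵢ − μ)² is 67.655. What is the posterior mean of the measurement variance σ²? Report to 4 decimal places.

With known mean μ and an Inverse-Gamma(α, β) prior on σ², the Normal likelihood is conjugate: posterior is Inv-Gamma(α + n/2, β + Σ(xᵢ−μ)²/2).
Posterior: Inv-Gamma(5.9 + 8/2, 14.0 + 67.655/2) = Inv-Gamma(9.90, 47.8275).
E[σ²|data] = β/(α−1) = 47.8275/8.90 = 5.3739.

5.3739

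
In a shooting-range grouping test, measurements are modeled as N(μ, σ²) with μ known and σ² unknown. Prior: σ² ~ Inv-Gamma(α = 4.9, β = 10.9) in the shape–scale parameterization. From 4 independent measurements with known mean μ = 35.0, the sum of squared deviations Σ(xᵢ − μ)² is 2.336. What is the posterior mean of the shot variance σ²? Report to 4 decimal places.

With known mean μ and an Inverse-Gamma(α, β) prior on σ², the Normal likelihood is conjugate: posterior is Inv-Gamma(α + n/2, β + Σ(xᵢ−μ)²/2).
Posterior: Inv-Gamma(4.9 + 4/2, 10.9 + 2.336/2) = Inv-Gamma(6.90, 12.0680).
E[σ²|data] = β/(α−1) = 12.0680/5.90 = 2.0454.

2.0454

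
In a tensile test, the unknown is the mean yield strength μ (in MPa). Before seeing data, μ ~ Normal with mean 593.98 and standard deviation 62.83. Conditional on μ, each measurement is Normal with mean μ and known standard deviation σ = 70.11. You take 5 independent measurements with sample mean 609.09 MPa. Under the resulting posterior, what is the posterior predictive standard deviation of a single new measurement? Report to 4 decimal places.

75.5148

For Normal data with known variance σ², a Normal(μ₀, σ₀²) prior on μ is conjugate. Posterior precision = 1/σ₀² + n/σ²; posterior mean is the precision-weighted average of μ₀ and x̄.
σ₀² = 62.83² = 3947.6089, σ² = 70.11² = 4915.4121; σ² + n·σ₀² = 4915.4121 + 5·3947.6089 = 24653.4566.
Posterior precision = 1/σ₀² + n/σ² = 1/3947.6089 + 5/4915.4121 = (σ² + n·σ₀²)/(σ₀²σ²) = 24653.4566/(3947.6089·4915.4121); posterior variance σₙ² = σ₀²σ²/(σ² + n·σ₀²) = 3947.6089·4915.4121/24653.4566 = 787.075211.
Predictive variance for one new observation = σₙ² + σ² = 3947.6089·4915.4121/24653.4566 + 4915.4121 = σ²·(σ₀² + 24653.4566)/24653.4566 = 4915.4121·28601.0655/24653.4566 = 5702.487311; SD = √(4915.4121·28601.0655/24653.4566) = 75.5148.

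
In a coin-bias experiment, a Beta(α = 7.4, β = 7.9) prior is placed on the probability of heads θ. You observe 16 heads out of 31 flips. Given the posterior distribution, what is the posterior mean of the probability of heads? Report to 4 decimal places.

The Beta prior is conjugate to a Binomial/Bernoulli likelihood; the update adds successes to α and failures to β.
Posterior: Beta(α+k, β+n−k) = Beta(7.4+16, 7.9+15) = Beta(23.4, 22.9).
Posterior mean = α/(α+β) = 23.4/46.3 = 0.5054.

0.5054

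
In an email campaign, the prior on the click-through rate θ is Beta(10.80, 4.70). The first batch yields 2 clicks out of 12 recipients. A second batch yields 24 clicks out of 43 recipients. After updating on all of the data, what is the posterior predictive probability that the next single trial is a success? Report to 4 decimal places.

0.5220

The Beta prior is conjugate to a Binomial/Bernoulli likelihood; the update adds successes to α and failures to β.
After batch 1: Beta(10.80+2, 4.70+10) = Beta(12.80, 14.70).
After batch 2: Beta(12.80+24, 14.70+19) = Beta(36.80, 33.70).
For a single future Bernoulli trial, P(success | data) = α/(α+β) = 0.5220.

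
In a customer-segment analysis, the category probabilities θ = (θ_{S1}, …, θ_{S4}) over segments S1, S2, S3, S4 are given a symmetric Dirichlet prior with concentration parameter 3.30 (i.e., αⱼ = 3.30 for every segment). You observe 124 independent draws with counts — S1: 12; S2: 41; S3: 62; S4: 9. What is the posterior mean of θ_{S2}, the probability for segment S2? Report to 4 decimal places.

0.3229

The Dirichlet prior is conjugate to the Multinomial likelihood: each posterior αⱼ = prior αⱼ + observed count nⱼ.
Posterior concentration: (15.30, 44.30, 65.30, 12.30), total = 137.20.
E[θ_{S2}|data] = α_{S2}/Σα = 44.30/137.20 = 0.3229.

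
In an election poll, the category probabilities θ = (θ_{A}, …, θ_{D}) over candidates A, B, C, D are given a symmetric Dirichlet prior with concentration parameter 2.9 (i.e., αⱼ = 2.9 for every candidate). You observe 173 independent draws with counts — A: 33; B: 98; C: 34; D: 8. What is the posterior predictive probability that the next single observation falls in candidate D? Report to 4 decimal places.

The Dirichlet prior is conjugate to the Multinomial likelihood: each posterior αⱼ = prior αⱼ + observed count nⱼ.
Posterior concentration: (35.9, 100.9, 36.9, 10.9), total = 184.6.
P(next = D | data) = α_{D}/Σα = 0.0590.

0.0590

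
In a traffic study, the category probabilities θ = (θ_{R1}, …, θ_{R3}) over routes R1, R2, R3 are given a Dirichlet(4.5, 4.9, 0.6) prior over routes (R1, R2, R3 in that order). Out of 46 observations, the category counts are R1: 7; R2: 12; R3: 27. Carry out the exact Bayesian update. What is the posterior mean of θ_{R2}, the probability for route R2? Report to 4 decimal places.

The Dirichlet prior is conjugate to the Multinomial likelihood: each posterior αⱼ = prior αⱼ + observed count nⱼ.
Posterior concentration: (11.5, 16.9, 27.6), total = 56.0.
E[θ_{R2}|data] = α_{R2}/Σα = 16.9/56.0 = 0.3018.

0.3018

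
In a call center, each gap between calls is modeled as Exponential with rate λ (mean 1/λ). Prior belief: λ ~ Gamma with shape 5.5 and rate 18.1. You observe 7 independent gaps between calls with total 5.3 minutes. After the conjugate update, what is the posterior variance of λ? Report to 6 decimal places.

With a Gamma(shape α, rate β) prior on the exponential rate λ, the posterior after n observations with total T = Σxᵢ is Gamma(α+n, β+T).
Posterior: Gamma(5.5+7, 18.1+5.3) = Gamma(12.5, 23.4).
Var = α/β² = 0.022829.

0.022829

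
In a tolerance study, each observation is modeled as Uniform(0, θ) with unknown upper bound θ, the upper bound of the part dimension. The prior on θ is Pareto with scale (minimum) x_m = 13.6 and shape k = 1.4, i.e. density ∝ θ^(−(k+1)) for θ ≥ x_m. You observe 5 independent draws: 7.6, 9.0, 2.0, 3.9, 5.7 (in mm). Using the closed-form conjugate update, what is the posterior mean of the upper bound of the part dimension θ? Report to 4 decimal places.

A Pareto(scale x_m, shape k) prior on the upper bound θ of Uniform(0, θ) is conjugate: posterior is Pareto(max(x_m, max xᵢ), k + n).
Sample maximum = 9.0; prior scale x_m = 13.6 → posterior scale = max = 13.6.
Posterior shape = 1.4 + 5 = 6.4.
E[θ|data] = k·x_m/(k−1) = 6.4·13.6/5.4 = 16.1185.

16.1185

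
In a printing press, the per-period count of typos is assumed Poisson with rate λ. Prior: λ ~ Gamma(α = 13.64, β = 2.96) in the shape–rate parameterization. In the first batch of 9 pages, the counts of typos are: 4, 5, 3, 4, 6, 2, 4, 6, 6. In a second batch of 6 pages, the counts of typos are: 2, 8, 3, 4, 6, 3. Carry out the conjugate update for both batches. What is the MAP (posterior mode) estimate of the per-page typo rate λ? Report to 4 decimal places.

4.3786

With a Gamma(shape α, rate β) prior, the Poisson likelihood is conjugate: the posterior is Gamma(α + ΣXᵢ, β + n).
Batch 1: sum of counts S = 40 over n = 9 pages.
After batch 1: Gamma(α+S, β+n) = Gamma(13.64+40, 2.96+9) = Gamma(53.64, 11.96).
Batch 2: sum of counts S = 26 over n = 6 pages.
After batch 2: Gamma(α+S, β+n) = Gamma(53.64+26, 11.96+6) = Gamma(79.64, 17.96).
Mode of Gamma(α,β) for α≥1 is (α−1)/β = 78.64/17.96 = 4.3786.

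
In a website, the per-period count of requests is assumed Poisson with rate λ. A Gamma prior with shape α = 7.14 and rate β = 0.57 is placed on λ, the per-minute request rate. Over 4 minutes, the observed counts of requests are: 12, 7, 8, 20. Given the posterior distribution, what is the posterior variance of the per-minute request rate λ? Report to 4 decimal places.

2.5923

With a Gamma(shape α, rate β) prior, the Poisson likelihood is conjugate: the posterior is Gamma(α + ΣXᵢ, β + n).
Sum of counts S = 47 over n = 4 minutes.
Posterior: Gamma(α+S, β+n) = Gamma(7.14+47, 0.57+4) = Gamma(54.14, 4.57).
Var = α/β² = 54.14/4.57² = 2.5923.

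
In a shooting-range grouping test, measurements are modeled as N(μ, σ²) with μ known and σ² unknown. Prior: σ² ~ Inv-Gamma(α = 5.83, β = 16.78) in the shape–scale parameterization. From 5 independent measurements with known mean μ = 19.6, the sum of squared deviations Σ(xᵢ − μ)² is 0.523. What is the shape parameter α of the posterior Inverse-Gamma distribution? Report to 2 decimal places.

8.33

With known mean μ and an Inverse-Gamma(α, β) prior on σ², the Normal likelihood is conjugate: posterior is Inv-Gamma(α + n/2, β + Σ(xᵢ−μ)²/2).
Posterior: Inv-Gamma(5.83 + 5/2, 16.78 + 0.523/2) = Inv-Gamma(8.33, 17.0415).
Posterior α = 8.33.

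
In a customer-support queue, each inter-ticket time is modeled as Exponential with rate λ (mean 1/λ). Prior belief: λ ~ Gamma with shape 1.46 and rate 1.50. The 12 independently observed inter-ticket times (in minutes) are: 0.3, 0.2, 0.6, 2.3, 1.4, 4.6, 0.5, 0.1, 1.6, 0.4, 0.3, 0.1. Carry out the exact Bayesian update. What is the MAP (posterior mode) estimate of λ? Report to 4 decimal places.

0.8964

With a Gamma(shape α, rate β) prior on the exponential rate λ, the posterior after n observations with total T = Σxᵢ is Gamma(α+n, β+T).
Sum of observations T = 12.4 minutes; n = 12.
Posterior: Gamma(1.46+12, 1.50+12.4) = Gamma(13.46, 13.90).
Mode = (α−1)/β = 0.8964.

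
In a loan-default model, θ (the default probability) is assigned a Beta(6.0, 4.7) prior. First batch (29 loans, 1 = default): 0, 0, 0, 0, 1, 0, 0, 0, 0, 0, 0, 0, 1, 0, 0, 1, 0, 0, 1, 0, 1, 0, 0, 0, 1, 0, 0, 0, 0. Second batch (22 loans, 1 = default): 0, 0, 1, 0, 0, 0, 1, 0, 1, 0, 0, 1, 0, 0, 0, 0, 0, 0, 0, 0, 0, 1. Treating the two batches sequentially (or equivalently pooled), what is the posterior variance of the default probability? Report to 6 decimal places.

The Beta prior is conjugate to a Binomial/Bernoulli likelihood; the update adds successes to α and failures to β.
After batch 1: Beta(6.0+6, 4.7+23) = Beta(12.0, 27.7).
After batch 2: Beta(12.0+5, 27.7+17) = Beta(17.0, 44.7).
Var = αβ/((α+β)²(α+β+1)) = 17.0·44.7/(61.7²·62.7) = 0.003184.

0.003184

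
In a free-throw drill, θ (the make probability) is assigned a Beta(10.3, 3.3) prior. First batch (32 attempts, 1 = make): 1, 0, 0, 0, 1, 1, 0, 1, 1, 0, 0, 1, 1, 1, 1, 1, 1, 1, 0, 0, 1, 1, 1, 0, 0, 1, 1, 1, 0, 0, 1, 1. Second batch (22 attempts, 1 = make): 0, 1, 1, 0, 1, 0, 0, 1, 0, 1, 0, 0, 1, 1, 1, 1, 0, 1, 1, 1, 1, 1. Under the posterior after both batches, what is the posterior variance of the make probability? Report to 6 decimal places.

The Beta prior is conjugate to a Binomial/Bernoulli likelihood; the update adds successes to α and failures to β.
After batch 1: Beta(10.3+20, 3.3+12) = Beta(30.3, 15.3).
After batch 2: Beta(30.3+14, 15.3+8) = Beta(44.3, 23.3).
Var = αβ/((α+β)²(α+β+1)) = 44.3·23.3/(67.6²·68.6) = 0.003293.

0.003293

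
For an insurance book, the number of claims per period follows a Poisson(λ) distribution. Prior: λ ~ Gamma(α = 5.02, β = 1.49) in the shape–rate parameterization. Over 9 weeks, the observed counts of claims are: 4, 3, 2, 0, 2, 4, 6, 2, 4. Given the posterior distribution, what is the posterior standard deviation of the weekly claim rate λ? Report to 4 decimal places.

With a Gamma(shape α, rate β) prior, the Poisson likelihood is conjugate: the posterior is Gamma(α + ΣXᵢ, β + n).
Sum of counts S = 27 over n = 9 weeks.
Posterior: Gamma(α+S, β+n) = Gamma(5.02+27, 1.49+9) = Gamma(32.02, 10.49).
SD = √α/β = √32.02/10.49 = 0.5394.

0.5394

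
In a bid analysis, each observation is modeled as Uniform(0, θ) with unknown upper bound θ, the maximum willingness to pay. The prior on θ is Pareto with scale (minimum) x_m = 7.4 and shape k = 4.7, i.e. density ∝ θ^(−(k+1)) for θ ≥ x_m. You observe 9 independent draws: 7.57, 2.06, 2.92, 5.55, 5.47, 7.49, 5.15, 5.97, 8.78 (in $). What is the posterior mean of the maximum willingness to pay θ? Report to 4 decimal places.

9.4713

A Pareto(scale x_m, shape k) prior on the upper bound θ of Uniform(0, θ) is conjugate: posterior is Pareto(max(x_m, max xᵢ), k + n).
Sample maximum = 8.78; prior scale x_m = 7.4 → posterior scale = max = 8.78.
Posterior shape = 4.7 + 9 = 13.7.
E[θ|data] = k·x_m/(k−1) = 13.7·8.78/12.7 = 9.4713.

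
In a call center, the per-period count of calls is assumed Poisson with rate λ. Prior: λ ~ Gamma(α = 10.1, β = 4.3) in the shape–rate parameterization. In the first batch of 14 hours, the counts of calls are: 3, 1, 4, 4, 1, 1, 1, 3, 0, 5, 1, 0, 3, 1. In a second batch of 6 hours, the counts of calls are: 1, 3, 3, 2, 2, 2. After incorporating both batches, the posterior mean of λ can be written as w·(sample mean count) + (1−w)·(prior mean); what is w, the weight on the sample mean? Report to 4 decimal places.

0.8230

With a Gamma(shape α, rate β) prior, the Poisson likelihood is conjugate: the posterior is Gamma(α + ΣXᵢ, β + n).
Total number of hours: n = 14 + 6 = 20.
Posterior mean = (α₀+S)/(β₀+n) = [n/(β₀+n)]·(S/n) + [β₀/(β₀+n)]·(α₀/β₀), so only n and β₀ enter the weight.
Weight on data w = n/(β₀+n) = 20/(4.3+20) = 20/24.3 = 0.8230.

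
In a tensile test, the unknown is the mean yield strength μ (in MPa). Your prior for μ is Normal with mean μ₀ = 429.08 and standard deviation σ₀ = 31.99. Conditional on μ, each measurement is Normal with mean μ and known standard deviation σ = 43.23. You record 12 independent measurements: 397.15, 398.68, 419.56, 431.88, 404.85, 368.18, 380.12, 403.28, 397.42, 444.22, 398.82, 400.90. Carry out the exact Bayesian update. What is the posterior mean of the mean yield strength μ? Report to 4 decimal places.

For Normal data with known variance σ², a Normal(μ₀, σ₀²) prior on μ is conjugate. Posterior precision = 1/σ₀² + n/σ²; posterior mean is the precision-weighted average of μ₀ and x̄.
Σxᵢ = 397.15 + 398.68 + 419.56 + 431.88 + 404.85 + 368.18 + 380.12 + 403.28 + 397.42 + 444.22 + 398.82 + 400.90 = 4845.06, so n·x̄ = 4845.06.
σ₀² = 31.99² = 1023.3601, σ² = 43.23² = 1868.8329; σ² + n·σ₀² = 1868.8329 + 12·1023.3601 = 14149.1541.
Posterior mean = (μ₀/σ₀² + n·x̄/σ²)/(1/σ₀² + n/σ²) = (σ²·μ₀ + σ₀²·n·x̄)/(σ² + n·σ₀²) = (1868.8329·429.08 + 1023.3601·4845.06)/14149.1541 = 5760119.906838/14149.1541 = 407.0999.

407.0999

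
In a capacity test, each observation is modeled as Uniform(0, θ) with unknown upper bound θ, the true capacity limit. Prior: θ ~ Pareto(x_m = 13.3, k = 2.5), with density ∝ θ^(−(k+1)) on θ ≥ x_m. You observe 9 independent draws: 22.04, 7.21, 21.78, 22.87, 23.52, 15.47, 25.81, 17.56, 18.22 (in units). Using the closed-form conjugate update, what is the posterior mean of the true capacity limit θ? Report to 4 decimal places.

A Pareto(scale x_m, shape k) prior on the upper bound θ of Uniform(0, θ) is conjugate: posterior is Pareto(max(x_m, max xᵢ), k + n).
Sample maximum = 25.81; prior scale x_m = 13.3 → posterior scale = max = 25.81.
Posterior shape = 2.5 + 9 = 11.5.
E[θ|data] = k·x_m/(k−1) = 11.5·25.81/10.5 = 28.2681.

28.2681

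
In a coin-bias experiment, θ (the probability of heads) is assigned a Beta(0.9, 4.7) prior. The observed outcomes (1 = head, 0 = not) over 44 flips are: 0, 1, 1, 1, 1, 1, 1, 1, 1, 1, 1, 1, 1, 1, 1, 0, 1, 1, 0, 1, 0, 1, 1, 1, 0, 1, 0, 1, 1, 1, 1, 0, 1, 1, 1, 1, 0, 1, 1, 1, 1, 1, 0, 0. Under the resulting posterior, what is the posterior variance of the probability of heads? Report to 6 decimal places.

The Beta prior is conjugate to a Binomial/Bernoulli likelihood; the update adds successes to α and failures to β.
Posterior: Beta(α+k, β+n−k) = Beta(0.9+34, 4.7+10) = Beta(34.9, 14.7).
Var = αβ/((α+β)²(α+β+1)) = 34.9·14.7/(49.6²·50.6) = 0.004121.

0.004121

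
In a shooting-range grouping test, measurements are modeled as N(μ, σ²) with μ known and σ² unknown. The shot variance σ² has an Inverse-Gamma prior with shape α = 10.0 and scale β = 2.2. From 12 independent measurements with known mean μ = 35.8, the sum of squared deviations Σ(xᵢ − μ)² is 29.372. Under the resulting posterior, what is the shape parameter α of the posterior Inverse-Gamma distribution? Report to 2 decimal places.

16.00

With known mean μ and an Inverse-Gamma(α, β) prior on σ², the Normal likelihood is conjugate: posterior is Inv-Gamma(α + n/2, β + Σ(xᵢ−μ)²/2).
Posterior: Inv-Gamma(10.0 + 12/2, 2.2 + 29.372/2) = Inv-Gamma(16.00, 16.8860).
Posterior α = 16.00.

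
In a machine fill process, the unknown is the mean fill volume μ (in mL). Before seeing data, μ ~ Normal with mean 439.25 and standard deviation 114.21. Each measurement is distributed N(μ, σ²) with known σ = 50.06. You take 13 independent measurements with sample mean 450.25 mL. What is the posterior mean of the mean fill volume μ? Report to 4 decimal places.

For Normal data with known variance σ², a Normal(μ₀, σ₀²) prior on μ is conjugate. Posterior precision = 1/σ₀² + n/σ²; posterior mean is the precision-weighted average of μ₀ and x̄.
n·x̄ = 13·450.25 = 5853.25.
σ₀² = 114.21² = 13043.9241, σ² = 50.06² = 2506.0036; σ² + n·σ₀² = 2506.0036 + 13·13043.9241 = 172077.0169.
Posterior mean = (μ₀/σ₀² + n·x̄/σ²)/(1/σ₀² + n/σ²) = (σ²·μ₀ + σ₀²·n·x̄)/(σ² + n·σ₀²) = (2506.0036·439.25 + 13043.9241·5853.25)/172077.0169 = 77450110.819625/172077.0169 = 450.0898.

450.0898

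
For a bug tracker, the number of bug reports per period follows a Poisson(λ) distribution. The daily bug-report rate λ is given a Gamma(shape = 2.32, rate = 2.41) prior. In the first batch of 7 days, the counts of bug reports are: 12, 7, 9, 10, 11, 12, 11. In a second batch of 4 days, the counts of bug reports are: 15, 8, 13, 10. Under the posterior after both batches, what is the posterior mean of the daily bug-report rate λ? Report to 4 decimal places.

With a Gamma(shape α, rate β) prior, the Poisson likelihood is conjugate: the posterior is Gamma(α + ΣXᵢ, β + n).
Batch 1: sum of counts S = 72 over n = 7 days.
After batch 1: Gamma(α+S, β+n) = Gamma(2.32+72, 2.41+7) = Gamma(74.32, 9.41).
Batch 2: sum of counts S = 46 over n = 4 days.
After batch 2: Gamma(α+S, β+n) = Gamma(74.32+46, 9.41+4) = Gamma(120.32, 13.41).
Posterior mean = α/β = 120.32/13.41 = 8.9724.

8.9724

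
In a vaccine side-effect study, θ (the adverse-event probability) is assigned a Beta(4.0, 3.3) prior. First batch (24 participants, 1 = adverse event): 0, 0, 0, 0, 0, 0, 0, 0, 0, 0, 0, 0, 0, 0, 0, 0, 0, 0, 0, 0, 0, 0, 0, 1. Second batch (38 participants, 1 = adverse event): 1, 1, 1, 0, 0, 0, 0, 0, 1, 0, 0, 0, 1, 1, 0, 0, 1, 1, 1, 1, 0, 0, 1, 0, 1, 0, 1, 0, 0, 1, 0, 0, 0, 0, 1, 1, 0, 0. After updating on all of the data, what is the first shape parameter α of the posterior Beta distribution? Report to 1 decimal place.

21.0

The Beta prior is conjugate to a Binomial/Bernoulli likelihood; the update adds successes to α and failures to β.
After batch 1: Beta(4.0+1, 3.3+23) = Beta(5.0, 26.3).
After batch 2: Beta(5.0+16, 26.3+22) = Beta(21.0, 48.3).
Posterior α = 21.0.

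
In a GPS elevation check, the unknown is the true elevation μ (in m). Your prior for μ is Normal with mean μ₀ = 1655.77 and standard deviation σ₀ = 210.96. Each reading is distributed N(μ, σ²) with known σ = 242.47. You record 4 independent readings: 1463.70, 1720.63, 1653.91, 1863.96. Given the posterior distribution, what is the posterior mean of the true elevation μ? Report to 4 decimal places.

For Normal data with known variance σ², a Normal(μ₀, σ₀²) prior on μ is conjugate. Posterior precision = 1/σ₀² + n/σ²; posterior mean is the precision-weighted average of μ₀ and x̄.
Σxᵢ = 1463.70 + 1720.63 + 1653.91 + 1863.96 = 6702.2, so n·x̄ = 6702.2.
σ₀² = 210.96² = 44504.1216, σ² = 242.47² = 58791.7009; σ² + n·σ₀² = 58791.7009 + 4·44504.1216 = 236808.1873.
Posterior mean = (μ₀/σ₀² + n·x̄/σ²)/(1/σ₀² + n/σ²) = (σ²·μ₀ + σ₀²·n·x̄)/(σ² + n·σ₀²) = (58791.7009·1655.77 + 44504.1216·6702.2)/236808.1873 = 395621058.386713/236808.1873 = 1670.6393.

1670.6393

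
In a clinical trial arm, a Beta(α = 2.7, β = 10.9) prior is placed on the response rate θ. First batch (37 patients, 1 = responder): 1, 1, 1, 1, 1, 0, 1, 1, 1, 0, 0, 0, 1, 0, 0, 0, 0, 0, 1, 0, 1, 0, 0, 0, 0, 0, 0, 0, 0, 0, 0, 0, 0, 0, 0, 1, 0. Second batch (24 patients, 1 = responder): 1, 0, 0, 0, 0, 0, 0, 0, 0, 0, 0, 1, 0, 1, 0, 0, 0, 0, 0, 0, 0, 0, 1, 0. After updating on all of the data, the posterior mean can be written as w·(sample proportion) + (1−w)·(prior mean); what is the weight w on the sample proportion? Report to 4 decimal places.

The Beta prior is conjugate to a Binomial/Bernoulli likelihood; the update adds successes to α and failures to β.
Total number of patients: n = 37 + 24 = 61.
Posterior mean = (α₀+k)/(α₀+β₀+n) = [n/(α₀+β₀+n)]·(k/n) + [(α₀+β₀)/(α₀+β₀+n)]·α₀/(α₀+β₀), so only n and the prior enter the weight.
The weight on the data is w = n/(α₀+β₀+n) = 61/(2.7+10.9+61) = 61/74.6 = 0.8177.

0.8177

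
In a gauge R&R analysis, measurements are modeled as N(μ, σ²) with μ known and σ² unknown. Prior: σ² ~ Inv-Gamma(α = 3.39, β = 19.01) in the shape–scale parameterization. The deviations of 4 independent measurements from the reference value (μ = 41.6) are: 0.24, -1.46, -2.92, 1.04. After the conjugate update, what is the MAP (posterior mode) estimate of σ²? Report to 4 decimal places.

3.8981

With known mean μ and an Inverse-Gamma(α, β) prior on σ², the Normal likelihood is conjugate: posterior is Inv-Gamma(α + n/2, β + Σ(xᵢ−μ)²/2).
Σ(xᵢ−μ)² = (0.24)² + (-1.46)² + (-2.92)² + (1.04)² = 11.7972.
Posterior: Inv-Gamma(3.39 + 4/2, 19.01 + 11.7972/2) = Inv-Gamma(5.39, 24.90860).
Mode = β/(α+1) = 24.90860/6.39 = 3.8981.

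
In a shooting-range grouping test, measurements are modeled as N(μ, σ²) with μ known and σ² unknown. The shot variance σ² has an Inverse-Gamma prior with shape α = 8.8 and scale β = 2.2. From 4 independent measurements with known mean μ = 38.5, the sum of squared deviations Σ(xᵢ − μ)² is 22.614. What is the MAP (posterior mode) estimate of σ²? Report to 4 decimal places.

1.1447

With known mean μ and an Inverse-Gamma(α, β) prior on σ², the Normal likelihood is conjugate: posterior is Inv-Gamma(α + n/2, β + Σ(xᵢ−μ)²/2).
Posterior: Inv-Gamma(8.8 + 4/2, 2.2 + 22.614/2) = Inv-Gamma(10.80, 13.5070).
Mode = β/(α+1) = 13.5070/11.80 = 1.1447.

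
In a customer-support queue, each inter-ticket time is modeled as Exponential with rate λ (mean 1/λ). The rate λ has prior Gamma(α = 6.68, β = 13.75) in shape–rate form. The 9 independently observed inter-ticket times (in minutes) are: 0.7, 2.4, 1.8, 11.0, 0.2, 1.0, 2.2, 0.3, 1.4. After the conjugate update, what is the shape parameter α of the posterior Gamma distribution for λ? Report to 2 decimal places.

15.68

With a Gamma(shape α, rate β) prior on the exponential rate λ, the posterior after n observations with total T = Σxᵢ is Gamma(α+n, β+T).
Sum of observations T = 21.0 minutes; n = 9.
Posterior: Gamma(6.68+9, 13.75+21.0) = Gamma(15.68, 34.75).
Posterior α = 15.68.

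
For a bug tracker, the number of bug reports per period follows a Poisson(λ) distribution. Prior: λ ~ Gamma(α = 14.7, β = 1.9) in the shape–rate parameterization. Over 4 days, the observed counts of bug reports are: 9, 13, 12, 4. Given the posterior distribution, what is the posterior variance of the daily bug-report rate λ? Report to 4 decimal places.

With a Gamma(shape α, rate β) prior, the Poisson likelihood is conjugate: the posterior is Gamma(α + ΣXᵢ, β + n).
Sum of counts S = 38 over n = 4 days.
Posterior: Gamma(α+S, β+n) = Gamma(14.7+38, 1.9+4) = Gamma(52.7, 5.9).
Var = α/β² = 52.7/5.9² = 1.5139.

1.5139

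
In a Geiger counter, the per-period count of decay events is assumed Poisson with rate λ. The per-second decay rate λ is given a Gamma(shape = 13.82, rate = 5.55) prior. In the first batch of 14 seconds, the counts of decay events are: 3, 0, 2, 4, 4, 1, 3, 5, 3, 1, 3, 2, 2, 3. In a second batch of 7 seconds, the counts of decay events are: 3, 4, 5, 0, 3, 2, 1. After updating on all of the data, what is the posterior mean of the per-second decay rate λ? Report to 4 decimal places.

With a Gamma(shape α, rate β) prior, the Poisson likelihood is conjugate: the posterior is Gamma(α + ΣXᵢ, β + n).
Batch 1: sum of counts S = 36 over n = 14 seconds.
After batch 1: Gamma(α+S, β+n) = Gamma(13.82+36, 5.55+14) = Gamma(49.82, 19.55).
Batch 2: sum of counts S = 18 over n = 7 seconds.
After batch 2: Gamma(α+S, β+n) = Gamma(49.82+18, 19.55+7) = Gamma(67.82, 26.55).
Posterior mean = α/β = 67.82/26.55 = 2.5544.

2.5544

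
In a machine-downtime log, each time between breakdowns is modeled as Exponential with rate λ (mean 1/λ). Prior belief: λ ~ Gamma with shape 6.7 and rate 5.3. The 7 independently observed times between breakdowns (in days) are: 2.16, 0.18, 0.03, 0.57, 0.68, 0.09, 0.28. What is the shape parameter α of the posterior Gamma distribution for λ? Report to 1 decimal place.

13.7

With a Gamma(shape α, rate β) prior on the exponential rate λ, the posterior after n observations with total T = Σxᵢ is Gamma(α+n, β+T).
Sum of observations T = 3.99 days; n = 7.
Posterior: Gamma(6.7+7, 5.3+3.99) = Gamma(13.7, 9.29).
Posterior α = 13.7.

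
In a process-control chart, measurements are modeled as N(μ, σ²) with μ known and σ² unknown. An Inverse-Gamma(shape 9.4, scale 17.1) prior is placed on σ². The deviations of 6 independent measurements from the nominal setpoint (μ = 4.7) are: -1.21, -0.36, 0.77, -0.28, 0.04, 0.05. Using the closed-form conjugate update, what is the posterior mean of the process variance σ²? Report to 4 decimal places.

1.5995

With known mean μ and an Inverse-Gamma(α, β) prior on σ², the Normal likelihood is conjugate: posterior is Inv-Gamma(α + n/2, β + Σ(xᵢ−μ)²/2).
Σ(xᵢ−μ)² = (-1.21)² + (-0.36)² + (0.77)² + (-0.28)² + (0.04)² + (0.05)² = 2.2691.
Posterior: Inv-Gamma(9.4 + 6/2, 17.1 + 2.2691/2) = Inv-Gamma(12.40, 18.23455).
E[σ²|data] = β/(α−1) = 18.23455/11.40 = 1.5995.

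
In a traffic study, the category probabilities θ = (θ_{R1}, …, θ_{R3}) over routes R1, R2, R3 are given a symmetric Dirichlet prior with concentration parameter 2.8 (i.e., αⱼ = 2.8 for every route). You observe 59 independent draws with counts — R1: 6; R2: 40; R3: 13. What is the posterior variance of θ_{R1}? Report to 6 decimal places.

0.001660

The Dirichlet prior is conjugate to the Multinomial likelihood: each posterior αⱼ = prior αⱼ + observed count nⱼ.
Posterior concentration: (8.8, 42.8, 15.8), total = 67.4.
Var[θ_j] = α_j(Σα−α_j)/((Σα)²(Σα+1)) = 8.8·58.6/(67.4²·68.4) = 0.001660.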